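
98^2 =9604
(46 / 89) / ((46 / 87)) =87 / 89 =0.98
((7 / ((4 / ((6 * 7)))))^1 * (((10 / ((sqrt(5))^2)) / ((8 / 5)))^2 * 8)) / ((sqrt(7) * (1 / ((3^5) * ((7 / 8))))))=893025 * sqrt(7) / 32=73835.06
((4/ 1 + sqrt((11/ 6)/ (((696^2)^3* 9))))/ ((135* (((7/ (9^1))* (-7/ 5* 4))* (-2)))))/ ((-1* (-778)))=sqrt(66)/ 5552481786937344 + 1/ 228732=0.00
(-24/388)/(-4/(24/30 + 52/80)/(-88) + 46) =-0.00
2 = 2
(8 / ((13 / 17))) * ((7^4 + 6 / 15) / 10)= 816476 / 325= 2512.23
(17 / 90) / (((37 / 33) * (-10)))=-187 / 11100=-0.02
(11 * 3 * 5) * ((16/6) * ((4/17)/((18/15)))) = 86.27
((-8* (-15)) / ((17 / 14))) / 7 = 240 / 17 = 14.12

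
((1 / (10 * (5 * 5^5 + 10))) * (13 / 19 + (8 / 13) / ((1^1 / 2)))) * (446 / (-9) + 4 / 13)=-1362713 / 2259179325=-0.00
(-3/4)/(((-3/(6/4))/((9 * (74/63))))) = 111/28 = 3.96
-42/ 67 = -0.63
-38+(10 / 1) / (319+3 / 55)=-333137 / 8774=-37.97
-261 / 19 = -13.74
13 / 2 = 6.50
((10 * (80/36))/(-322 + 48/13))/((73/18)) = -2600/151037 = -0.02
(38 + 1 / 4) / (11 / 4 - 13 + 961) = 153 / 3803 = 0.04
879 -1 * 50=829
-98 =-98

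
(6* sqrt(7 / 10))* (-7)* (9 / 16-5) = 1491* sqrt(70) / 80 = 155.93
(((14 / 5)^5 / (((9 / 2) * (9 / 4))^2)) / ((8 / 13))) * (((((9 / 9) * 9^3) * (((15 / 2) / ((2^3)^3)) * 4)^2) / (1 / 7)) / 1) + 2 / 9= 48.02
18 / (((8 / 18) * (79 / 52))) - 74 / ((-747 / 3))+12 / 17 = 9250132 / 334407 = 27.66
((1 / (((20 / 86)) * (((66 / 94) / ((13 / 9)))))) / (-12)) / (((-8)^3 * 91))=2021 / 127733760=0.00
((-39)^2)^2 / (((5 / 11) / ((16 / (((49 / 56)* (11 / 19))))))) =5626288512 / 35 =160751100.34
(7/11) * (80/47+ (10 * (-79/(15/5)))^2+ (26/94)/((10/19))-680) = 2033220161/46530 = 43696.97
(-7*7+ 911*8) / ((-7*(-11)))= 7239 / 77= 94.01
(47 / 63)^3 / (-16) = -0.03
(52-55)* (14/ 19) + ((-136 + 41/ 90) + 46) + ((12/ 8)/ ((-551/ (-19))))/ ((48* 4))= -291207401/ 3173760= -91.75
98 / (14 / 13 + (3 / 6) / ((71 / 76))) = 45227 / 744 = 60.79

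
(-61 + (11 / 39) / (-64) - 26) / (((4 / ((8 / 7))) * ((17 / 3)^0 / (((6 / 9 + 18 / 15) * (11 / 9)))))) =-2388793 / 42120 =-56.71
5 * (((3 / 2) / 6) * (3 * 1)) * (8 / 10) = 3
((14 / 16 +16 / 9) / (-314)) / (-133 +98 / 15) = 0.00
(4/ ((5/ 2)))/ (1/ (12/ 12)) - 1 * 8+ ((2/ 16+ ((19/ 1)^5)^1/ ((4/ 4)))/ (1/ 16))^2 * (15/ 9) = 13079609337228268/ 5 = 2615921867445653.60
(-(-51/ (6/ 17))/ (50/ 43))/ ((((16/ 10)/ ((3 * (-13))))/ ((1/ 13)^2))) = -37281/ 2080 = -17.92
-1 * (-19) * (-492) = -9348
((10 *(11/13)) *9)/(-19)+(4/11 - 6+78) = 185722/2717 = 68.36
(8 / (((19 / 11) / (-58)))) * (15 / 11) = -366.32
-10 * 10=-100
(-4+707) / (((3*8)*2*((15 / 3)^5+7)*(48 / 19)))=13357 / 7216128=0.00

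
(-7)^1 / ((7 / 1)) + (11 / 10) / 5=-39 / 50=-0.78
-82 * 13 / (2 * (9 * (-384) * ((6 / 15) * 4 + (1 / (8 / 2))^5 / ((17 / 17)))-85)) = 21320 / 224719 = 0.09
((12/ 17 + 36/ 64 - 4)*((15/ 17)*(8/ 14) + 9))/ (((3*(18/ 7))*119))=-280111/ 9904608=-0.03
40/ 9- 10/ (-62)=1285/ 279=4.61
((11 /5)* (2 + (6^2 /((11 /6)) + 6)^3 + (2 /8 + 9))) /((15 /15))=89762967 /2420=37092.14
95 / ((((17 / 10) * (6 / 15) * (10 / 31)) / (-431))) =-6346475 / 34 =-186661.03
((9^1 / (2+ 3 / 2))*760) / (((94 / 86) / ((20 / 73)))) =11764800 / 24017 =489.85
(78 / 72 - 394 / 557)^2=6315169 / 44675856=0.14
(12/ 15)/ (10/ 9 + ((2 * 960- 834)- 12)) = 9/ 12095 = 0.00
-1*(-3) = 3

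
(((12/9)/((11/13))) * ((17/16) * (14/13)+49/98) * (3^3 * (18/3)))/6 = 1539/22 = 69.95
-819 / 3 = -273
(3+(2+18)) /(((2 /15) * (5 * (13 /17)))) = 1173 /26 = 45.12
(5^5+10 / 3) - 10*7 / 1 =9175 / 3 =3058.33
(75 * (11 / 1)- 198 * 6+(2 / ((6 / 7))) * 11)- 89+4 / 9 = -3833 / 9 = -425.89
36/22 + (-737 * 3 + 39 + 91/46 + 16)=-2152.39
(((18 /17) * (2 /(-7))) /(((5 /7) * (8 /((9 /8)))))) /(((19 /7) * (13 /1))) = -567 /335920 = -0.00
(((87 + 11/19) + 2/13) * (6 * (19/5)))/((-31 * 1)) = -26004/403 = -64.53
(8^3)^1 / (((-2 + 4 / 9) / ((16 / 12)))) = -3072 / 7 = -438.86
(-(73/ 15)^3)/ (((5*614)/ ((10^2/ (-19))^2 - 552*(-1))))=-40705182812/ 1870205625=-21.77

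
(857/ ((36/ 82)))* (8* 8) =124931.56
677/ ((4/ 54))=18279/ 2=9139.50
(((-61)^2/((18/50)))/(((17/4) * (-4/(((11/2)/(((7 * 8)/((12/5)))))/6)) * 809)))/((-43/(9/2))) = 204655/66234448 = 0.00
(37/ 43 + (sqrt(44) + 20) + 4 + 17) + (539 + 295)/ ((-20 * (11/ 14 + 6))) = 2 * sqrt(11) + 729483/ 20425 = 42.35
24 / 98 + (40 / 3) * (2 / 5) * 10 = 7876 / 147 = 53.58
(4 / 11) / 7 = 4 / 77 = 0.05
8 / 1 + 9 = 17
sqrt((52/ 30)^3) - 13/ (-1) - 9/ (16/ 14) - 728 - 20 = -5943/ 8 + 26 * sqrt(390)/ 225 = -740.59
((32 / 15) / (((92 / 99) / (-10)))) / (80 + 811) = -16 / 621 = -0.03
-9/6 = -3/2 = -1.50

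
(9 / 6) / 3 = 1 / 2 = 0.50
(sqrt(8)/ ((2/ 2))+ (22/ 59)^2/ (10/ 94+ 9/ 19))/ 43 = 216106/ 38767897+ 2 * sqrt(2)/ 43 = 0.07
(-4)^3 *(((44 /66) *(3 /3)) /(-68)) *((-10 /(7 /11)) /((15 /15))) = -3520 /357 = -9.86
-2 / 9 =-0.22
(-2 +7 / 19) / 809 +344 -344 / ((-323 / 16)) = 94341817 / 261307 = 361.04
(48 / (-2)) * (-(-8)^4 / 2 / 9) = 16384 / 3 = 5461.33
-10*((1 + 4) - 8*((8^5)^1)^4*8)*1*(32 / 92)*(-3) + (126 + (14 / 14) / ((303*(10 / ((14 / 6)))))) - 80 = -160973667484819031201337019 / 209070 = -769951056989616067352.26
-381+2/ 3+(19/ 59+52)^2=24616886/ 10443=2357.26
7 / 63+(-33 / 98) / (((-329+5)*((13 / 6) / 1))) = 853 / 7644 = 0.11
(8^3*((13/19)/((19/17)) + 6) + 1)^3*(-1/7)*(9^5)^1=-107885847949423031318625/329321167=-327600709460084.69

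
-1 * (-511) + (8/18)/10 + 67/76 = 1750787/3420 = 511.93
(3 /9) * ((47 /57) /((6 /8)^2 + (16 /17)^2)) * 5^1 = 1086640 /1145187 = 0.95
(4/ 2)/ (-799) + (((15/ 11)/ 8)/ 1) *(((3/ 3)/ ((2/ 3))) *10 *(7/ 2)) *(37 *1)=46561373/ 140624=331.11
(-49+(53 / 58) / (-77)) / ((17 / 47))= -10287689 / 75922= -135.50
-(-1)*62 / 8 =31 / 4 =7.75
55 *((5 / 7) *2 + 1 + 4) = 2475 / 7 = 353.57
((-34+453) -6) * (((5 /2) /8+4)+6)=4259.06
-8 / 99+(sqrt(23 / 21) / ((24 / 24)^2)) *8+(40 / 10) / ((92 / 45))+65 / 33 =796 / 207+8 *sqrt(483) / 21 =12.22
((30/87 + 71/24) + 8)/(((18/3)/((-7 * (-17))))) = 936173/4176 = 224.18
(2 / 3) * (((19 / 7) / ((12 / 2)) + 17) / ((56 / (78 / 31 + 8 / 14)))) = 245555 / 382788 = 0.64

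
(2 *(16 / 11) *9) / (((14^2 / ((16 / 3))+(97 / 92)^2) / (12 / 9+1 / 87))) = 95067648 / 102227059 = 0.93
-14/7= -2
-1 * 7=-7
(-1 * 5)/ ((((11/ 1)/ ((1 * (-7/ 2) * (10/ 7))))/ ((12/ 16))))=75/ 44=1.70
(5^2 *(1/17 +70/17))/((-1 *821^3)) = -1775/9407590237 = -0.00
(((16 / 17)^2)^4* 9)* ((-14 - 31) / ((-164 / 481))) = 209170276024320 / 286006055081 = 731.35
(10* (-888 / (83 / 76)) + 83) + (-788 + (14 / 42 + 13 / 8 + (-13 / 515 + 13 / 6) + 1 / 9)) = -27181327063 / 3077640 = -8831.87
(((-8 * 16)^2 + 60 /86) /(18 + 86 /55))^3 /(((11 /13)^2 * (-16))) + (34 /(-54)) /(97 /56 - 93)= -5211196440038806725103513 /101622422029813632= -51279986.60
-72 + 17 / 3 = -199 / 3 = -66.33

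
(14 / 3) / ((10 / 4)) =28 / 15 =1.87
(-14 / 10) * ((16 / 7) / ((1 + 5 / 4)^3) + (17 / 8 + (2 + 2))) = -8.86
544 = 544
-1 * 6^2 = -36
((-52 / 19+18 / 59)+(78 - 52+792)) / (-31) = -29492 / 1121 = -26.31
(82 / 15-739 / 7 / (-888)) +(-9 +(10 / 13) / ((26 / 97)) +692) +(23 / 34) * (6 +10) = 62708477927 / 89292840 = 702.28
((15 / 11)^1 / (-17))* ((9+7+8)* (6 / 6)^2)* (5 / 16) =-225 / 374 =-0.60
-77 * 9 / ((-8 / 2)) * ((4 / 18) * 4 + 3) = 2695 / 4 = 673.75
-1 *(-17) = 17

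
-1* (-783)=783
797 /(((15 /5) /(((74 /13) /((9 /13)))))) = 58978 /27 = 2184.37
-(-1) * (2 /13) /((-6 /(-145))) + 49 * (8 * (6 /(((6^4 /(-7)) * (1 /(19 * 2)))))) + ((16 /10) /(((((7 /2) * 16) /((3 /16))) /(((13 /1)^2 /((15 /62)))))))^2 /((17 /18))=-2714456964761 /5847660000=-464.20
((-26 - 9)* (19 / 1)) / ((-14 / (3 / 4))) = 285 / 8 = 35.62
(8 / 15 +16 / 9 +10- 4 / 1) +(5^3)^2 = 703499 / 45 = 15633.31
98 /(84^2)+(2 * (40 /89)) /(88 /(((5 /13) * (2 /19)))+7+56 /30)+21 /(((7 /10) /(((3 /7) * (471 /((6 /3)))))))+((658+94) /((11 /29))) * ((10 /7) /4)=3735.92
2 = 2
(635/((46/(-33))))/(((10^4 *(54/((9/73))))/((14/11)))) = -889/6716000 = -0.00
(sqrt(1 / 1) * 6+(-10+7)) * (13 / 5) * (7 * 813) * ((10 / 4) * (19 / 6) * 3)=4217031 / 4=1054257.75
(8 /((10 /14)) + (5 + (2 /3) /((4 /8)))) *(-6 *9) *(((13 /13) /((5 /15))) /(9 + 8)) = -14202 /85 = -167.08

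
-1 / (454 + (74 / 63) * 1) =-63 / 28676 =-0.00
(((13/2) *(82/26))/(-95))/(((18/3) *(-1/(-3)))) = -41/380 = -0.11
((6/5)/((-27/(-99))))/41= 22/205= 0.11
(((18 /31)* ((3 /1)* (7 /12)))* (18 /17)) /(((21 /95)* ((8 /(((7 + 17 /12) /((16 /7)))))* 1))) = 604485 /269824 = 2.24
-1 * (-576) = 576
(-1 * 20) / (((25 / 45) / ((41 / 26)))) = -738 / 13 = -56.77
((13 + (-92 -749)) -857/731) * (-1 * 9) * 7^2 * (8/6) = 356401500/731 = 487553.35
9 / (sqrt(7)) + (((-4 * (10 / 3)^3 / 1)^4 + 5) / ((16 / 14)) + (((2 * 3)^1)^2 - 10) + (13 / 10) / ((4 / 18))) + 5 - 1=421495562.41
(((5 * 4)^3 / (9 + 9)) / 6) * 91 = 182000 / 27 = 6740.74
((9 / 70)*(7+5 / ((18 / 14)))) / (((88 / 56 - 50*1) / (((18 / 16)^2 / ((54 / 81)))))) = -3969 / 72320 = -0.05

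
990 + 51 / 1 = 1041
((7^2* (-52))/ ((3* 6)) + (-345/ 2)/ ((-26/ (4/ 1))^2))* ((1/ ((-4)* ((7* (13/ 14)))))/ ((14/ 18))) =7.20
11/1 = 11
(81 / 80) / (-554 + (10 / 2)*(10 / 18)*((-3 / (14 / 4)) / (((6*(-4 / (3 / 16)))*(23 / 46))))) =-3402 / 1861315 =-0.00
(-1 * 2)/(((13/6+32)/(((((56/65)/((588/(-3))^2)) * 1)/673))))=-6/3075929675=-0.00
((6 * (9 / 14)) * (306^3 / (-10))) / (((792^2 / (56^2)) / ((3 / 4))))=-25071039 / 605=-41439.73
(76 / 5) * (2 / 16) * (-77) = -1463 / 10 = -146.30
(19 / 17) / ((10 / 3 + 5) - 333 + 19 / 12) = -228 / 65909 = -0.00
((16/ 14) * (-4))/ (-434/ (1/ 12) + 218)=16/ 17465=0.00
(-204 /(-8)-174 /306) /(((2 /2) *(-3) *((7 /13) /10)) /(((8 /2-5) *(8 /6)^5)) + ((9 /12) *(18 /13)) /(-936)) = 2200407040 /3285369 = 669.76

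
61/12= 5.08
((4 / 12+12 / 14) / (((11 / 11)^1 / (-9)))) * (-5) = 375 / 7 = 53.57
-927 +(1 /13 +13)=-11881 /13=-913.92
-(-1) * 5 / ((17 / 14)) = 70 / 17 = 4.12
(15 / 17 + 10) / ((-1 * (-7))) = 185 / 119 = 1.55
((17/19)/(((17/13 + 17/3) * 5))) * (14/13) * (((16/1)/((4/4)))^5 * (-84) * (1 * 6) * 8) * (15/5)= -33294385152/95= -350467212.13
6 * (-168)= -1008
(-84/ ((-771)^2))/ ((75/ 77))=-2156/ 14861025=-0.00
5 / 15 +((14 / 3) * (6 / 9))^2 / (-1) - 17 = -2134 / 81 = -26.35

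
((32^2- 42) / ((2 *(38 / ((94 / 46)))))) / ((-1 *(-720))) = 23077 / 629280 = 0.04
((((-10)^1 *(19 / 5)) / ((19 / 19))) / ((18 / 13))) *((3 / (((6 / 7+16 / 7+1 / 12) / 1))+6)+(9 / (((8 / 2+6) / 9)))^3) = -12012310739 / 813000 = -14775.29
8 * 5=40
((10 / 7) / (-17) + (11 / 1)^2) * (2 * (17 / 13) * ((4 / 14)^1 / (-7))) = -57556 / 4459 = -12.91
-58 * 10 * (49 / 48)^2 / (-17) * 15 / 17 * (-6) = -1740725 / 9248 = -188.23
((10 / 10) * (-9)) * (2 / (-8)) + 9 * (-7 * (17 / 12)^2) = -1987 / 16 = -124.19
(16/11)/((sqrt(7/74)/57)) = 912 * sqrt(518)/77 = 269.57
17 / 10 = 1.70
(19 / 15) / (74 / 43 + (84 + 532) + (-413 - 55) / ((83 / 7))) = 67811 / 30956670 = 0.00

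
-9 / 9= -1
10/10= 1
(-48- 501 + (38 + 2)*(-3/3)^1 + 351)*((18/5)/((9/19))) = -9044/5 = -1808.80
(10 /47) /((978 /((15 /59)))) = 25 /451999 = 0.00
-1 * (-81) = 81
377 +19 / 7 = 379.71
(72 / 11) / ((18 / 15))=60 / 11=5.45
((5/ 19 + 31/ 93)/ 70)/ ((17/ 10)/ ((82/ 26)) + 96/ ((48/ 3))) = 0.00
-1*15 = -15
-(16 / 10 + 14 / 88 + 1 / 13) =-5251 / 2860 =-1.84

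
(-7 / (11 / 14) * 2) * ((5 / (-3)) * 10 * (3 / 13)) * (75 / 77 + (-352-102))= -48836200 / 1573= -31046.54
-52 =-52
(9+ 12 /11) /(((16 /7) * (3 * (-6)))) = -259 /1056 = -0.25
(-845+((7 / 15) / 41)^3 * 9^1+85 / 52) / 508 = -1133448902789 / 682731426000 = -1.66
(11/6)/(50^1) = 11/300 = 0.04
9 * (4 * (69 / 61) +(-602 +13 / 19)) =-6225129 / 1159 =-5371.12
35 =35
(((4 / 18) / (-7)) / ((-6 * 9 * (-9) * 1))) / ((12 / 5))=-5 / 183708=-0.00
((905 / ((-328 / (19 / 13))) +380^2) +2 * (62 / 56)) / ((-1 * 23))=-4309996927 / 686504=-6278.18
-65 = -65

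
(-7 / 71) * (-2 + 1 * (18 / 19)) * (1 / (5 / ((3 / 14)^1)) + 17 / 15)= 26 / 213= 0.12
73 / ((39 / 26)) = 146 / 3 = 48.67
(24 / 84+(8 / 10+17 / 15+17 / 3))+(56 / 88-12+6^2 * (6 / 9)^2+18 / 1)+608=245831 / 385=638.52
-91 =-91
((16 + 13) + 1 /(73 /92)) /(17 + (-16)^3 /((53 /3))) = -117077 /831251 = -0.14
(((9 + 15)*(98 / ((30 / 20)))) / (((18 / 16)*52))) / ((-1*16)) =-196 / 117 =-1.68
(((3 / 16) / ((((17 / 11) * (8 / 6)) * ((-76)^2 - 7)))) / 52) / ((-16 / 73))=-803 / 580243456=-0.00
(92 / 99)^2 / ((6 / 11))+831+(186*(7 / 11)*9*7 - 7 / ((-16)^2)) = 5672381417 / 684288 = 8289.46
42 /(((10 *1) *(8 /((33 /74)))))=693 /2960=0.23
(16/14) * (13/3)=104/21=4.95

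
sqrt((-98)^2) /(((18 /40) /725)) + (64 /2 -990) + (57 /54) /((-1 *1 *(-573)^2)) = 927449312705 /5909922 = 156930.89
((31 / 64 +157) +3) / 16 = 10271 / 1024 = 10.03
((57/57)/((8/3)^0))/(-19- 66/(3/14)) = -1/327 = -0.00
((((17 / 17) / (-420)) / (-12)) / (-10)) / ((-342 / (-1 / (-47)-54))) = -2537 / 810129600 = -0.00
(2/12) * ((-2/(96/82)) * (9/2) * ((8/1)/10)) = -41/40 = -1.02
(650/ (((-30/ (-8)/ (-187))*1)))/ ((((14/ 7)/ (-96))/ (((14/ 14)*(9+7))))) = 24893440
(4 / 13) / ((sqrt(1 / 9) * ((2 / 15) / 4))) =360 / 13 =27.69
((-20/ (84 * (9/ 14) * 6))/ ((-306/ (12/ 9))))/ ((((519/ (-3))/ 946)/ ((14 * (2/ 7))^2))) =-151360/ 6431967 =-0.02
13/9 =1.44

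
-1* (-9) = 9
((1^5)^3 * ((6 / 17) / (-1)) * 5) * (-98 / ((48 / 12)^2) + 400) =-47265 / 68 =-695.07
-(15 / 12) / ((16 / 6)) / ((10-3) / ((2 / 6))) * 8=-5 / 28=-0.18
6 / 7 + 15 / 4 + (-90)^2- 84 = 224577 / 28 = 8020.61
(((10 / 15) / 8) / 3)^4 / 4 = 1 / 6718464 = 0.00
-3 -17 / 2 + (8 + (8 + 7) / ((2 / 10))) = 143 / 2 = 71.50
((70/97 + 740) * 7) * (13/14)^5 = 13338701025/3726352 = 3579.56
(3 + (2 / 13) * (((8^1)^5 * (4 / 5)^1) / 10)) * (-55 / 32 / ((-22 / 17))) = 2244799 / 4160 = 539.62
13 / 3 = 4.33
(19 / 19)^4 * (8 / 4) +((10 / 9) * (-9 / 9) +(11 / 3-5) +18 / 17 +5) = 859 / 153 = 5.61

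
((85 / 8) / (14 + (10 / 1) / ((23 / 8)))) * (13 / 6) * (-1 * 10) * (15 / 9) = -635375 / 28944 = -21.95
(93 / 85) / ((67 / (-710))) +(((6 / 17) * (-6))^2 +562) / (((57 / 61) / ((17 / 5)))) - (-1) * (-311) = 564380143 / 324615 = 1738.61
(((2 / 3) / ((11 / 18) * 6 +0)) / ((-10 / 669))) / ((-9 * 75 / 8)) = 1784 / 12375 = 0.14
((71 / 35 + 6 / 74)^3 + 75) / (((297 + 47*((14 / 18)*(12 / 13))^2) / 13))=3623841611853489 / 1061083191214375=3.42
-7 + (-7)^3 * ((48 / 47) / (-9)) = 4501 / 141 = 31.92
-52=-52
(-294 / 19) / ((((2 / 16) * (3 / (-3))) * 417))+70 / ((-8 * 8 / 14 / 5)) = -3222681 / 42256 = -76.27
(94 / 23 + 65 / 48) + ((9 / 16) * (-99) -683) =-50594 / 69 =-733.25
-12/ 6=-2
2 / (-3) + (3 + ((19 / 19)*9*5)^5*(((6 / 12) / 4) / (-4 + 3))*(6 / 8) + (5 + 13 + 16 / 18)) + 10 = -4982250383 / 288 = -17299480.50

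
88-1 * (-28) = 116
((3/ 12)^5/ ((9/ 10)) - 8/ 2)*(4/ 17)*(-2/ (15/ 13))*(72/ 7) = 239551/ 14280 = 16.78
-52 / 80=-13 / 20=-0.65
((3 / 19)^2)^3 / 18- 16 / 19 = -79235087 / 94091762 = -0.84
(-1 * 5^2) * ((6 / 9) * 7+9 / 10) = -835 / 6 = -139.17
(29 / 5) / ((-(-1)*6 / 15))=29 / 2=14.50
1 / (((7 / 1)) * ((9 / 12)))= 4 / 21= 0.19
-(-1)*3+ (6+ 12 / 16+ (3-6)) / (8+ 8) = 3.23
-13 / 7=-1.86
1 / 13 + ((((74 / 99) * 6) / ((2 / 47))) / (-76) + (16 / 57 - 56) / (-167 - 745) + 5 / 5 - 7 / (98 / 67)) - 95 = -650673931 / 6504498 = -100.03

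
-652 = -652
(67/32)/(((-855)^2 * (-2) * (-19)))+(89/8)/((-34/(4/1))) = -19778611261/15111748800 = -1.31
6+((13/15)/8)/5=3613/600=6.02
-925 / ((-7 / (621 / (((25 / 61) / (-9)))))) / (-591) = 4204791 / 1379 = 3049.16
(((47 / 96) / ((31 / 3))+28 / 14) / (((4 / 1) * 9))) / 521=677 / 6201984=0.00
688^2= 473344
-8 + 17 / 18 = -127 / 18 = -7.06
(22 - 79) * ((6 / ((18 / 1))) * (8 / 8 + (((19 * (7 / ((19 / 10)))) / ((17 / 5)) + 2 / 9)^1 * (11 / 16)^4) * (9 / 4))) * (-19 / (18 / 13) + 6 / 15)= 24239644649 / 8355840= 2900.92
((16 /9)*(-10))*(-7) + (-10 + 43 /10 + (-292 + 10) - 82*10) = -88493 /90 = -983.26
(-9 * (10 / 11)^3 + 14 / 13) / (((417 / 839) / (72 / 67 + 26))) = -149707740236 / 483428517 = -309.68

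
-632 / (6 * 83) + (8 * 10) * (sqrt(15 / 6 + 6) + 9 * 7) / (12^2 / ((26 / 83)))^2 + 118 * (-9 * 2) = -527069317 / 248004 + 845 * sqrt(34) / 4464072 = -2125.24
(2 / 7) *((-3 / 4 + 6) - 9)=-1.07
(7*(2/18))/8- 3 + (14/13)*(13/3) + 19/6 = 355/72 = 4.93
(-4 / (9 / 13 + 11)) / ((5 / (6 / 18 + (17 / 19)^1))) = -91 / 1083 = -0.08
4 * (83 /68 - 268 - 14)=-19093 /17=-1123.12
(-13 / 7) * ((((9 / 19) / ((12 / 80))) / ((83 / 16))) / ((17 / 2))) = -24960 / 187663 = -0.13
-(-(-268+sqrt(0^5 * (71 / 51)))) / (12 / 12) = -268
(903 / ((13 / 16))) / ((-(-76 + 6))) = 1032 / 65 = 15.88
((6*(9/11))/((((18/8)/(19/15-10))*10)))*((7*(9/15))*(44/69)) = -14672/2875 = -5.10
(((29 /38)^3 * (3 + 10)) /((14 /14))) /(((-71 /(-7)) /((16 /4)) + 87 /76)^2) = 15535793 /36420758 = 0.43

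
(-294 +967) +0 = 673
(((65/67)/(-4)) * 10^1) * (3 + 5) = -1300/67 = -19.40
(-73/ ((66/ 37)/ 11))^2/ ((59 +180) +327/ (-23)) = 167794223/ 186120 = 901.54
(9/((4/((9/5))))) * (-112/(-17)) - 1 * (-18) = 3798/85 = 44.68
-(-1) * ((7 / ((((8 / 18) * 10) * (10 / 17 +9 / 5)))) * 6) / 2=459 / 232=1.98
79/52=1.52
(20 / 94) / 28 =5 / 658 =0.01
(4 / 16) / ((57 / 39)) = 13 / 76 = 0.17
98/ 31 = 3.16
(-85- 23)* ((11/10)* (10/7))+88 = -572/7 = -81.71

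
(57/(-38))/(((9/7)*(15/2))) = -7/45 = -0.16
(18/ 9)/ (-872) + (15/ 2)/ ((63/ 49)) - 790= -1025693/ 1308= -784.17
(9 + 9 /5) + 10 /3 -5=137 /15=9.13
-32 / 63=-0.51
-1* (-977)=977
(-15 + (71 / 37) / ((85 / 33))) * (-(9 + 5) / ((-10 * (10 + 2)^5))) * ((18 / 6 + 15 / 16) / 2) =-22883 / 144921600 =-0.00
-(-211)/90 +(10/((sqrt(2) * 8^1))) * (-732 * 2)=211/90- 915 * sqrt(2)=-1291.66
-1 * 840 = -840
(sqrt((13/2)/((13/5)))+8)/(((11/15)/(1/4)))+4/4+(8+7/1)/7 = 15* sqrt(10)/88+452/77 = 6.41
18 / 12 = 3 / 2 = 1.50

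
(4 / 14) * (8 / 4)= 4 / 7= 0.57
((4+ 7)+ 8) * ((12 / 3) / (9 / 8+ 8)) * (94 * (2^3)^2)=3657728 / 73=50105.86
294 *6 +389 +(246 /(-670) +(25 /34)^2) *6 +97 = 435869061 /193630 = 2251.04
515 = 515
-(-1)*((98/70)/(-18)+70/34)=3031/1530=1.98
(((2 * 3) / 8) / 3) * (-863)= -863 / 4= -215.75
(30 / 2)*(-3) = -45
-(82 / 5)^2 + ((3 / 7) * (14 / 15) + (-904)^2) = 20423686 / 25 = 816947.44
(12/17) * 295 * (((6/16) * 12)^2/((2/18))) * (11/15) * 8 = 3784968/17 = 222645.18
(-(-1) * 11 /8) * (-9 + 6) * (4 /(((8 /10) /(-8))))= 165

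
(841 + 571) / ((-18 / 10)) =-7060 / 9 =-784.44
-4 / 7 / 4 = -1 / 7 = -0.14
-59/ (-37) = 59/ 37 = 1.59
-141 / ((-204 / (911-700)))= 9917 / 68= 145.84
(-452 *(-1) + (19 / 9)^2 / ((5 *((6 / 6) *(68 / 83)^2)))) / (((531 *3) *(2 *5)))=14389091 / 505634400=0.03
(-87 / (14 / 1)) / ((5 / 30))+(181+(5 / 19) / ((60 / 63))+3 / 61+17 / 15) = 70667369 / 486780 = 145.17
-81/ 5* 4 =-64.80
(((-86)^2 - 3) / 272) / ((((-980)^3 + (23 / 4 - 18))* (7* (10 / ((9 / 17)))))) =-0.00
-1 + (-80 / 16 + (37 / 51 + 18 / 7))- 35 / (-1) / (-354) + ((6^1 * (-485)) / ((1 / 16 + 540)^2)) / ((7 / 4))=-2943745991985 / 1048472343002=-2.81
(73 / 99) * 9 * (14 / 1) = 1022 / 11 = 92.91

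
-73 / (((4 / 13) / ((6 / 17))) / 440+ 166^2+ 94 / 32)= -2505360 / 945822803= -0.00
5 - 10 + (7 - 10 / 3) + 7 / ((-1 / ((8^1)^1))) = -172 / 3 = -57.33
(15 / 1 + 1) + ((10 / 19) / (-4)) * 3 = 593 / 38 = 15.61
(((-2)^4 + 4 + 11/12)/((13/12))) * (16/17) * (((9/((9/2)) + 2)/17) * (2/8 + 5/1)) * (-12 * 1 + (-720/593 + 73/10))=-86992584/655265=-132.76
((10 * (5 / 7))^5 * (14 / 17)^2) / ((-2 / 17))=-625000000 / 5831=-107185.73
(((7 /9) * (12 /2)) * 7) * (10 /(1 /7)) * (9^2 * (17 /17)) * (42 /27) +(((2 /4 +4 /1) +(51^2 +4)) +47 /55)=31980339 /110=290730.35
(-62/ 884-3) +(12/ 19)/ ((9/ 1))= -75581/ 25194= -3.00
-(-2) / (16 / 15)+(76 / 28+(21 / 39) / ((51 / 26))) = 13891 / 2856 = 4.86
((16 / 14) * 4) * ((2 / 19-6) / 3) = -8.98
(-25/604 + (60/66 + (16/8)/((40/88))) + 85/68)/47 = 108259/780670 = 0.14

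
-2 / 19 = -0.11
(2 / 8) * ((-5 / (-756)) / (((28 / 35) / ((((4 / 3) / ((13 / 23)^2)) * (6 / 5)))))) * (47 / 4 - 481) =-4964665 / 1022112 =-4.86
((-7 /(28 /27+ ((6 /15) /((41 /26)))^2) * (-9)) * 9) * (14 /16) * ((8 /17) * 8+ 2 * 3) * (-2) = -373792581225 /42490072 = -8797.17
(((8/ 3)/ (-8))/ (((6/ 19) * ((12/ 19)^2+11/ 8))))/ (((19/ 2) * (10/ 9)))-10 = -257594/ 25615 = -10.06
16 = 16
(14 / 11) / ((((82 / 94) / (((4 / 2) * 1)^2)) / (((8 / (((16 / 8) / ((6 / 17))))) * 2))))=126336 / 7667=16.48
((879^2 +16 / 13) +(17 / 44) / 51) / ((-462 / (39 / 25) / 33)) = -1325854081 / 15400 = -86094.42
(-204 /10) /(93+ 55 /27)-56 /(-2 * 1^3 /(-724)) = -130046257 /6415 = -20272.21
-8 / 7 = -1.14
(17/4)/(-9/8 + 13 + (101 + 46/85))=2890/77123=0.04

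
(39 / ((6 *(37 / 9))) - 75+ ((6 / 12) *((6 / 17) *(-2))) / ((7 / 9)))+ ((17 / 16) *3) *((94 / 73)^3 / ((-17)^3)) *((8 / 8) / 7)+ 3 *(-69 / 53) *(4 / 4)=-120033355772919 / 1543270507751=-77.78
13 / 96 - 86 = -85.86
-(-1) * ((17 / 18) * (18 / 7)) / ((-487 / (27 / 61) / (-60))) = 27540 / 207949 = 0.13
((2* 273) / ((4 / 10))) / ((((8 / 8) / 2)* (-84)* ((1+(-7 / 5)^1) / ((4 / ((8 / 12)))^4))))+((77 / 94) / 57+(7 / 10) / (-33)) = 5171809164 / 49115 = 105299.99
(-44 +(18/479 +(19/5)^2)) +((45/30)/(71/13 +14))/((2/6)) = -177485611/6059350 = -29.29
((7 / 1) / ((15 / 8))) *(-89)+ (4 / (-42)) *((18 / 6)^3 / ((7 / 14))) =-35428 / 105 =-337.41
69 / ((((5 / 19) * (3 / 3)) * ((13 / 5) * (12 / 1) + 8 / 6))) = 3933 / 488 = 8.06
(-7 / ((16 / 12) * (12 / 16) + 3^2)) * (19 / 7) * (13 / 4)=-247 / 40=-6.18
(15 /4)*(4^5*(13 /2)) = 24960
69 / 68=1.01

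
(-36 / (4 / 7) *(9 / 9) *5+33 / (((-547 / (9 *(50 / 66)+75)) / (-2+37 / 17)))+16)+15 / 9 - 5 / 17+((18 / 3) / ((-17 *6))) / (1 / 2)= -8330495 / 27897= -298.62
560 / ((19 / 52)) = 29120 / 19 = 1532.63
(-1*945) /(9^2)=-35 /3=-11.67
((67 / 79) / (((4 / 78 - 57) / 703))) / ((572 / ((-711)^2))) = -904197897 / 97724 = -9252.57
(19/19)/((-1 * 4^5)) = -1/1024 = -0.00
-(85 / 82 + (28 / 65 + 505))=-2699471 / 5330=-506.47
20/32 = 5/8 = 0.62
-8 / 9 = -0.89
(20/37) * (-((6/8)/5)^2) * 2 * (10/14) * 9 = -81/518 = -0.16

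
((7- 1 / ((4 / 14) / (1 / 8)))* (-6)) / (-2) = 315 / 16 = 19.69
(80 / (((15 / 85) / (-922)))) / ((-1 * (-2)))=-626960 / 3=-208986.67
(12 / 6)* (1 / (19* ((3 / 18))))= 12 / 19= 0.63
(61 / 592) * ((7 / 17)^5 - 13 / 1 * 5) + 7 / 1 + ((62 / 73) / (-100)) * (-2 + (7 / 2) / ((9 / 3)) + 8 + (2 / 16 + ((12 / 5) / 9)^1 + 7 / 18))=0.24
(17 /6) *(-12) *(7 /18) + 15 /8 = -817 /72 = -11.35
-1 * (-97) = 97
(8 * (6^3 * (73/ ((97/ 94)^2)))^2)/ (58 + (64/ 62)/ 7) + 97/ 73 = 136667336928266157341/ 4530308896613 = 30167332.97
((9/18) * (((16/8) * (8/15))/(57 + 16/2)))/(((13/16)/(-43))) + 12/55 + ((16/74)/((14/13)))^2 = -0.18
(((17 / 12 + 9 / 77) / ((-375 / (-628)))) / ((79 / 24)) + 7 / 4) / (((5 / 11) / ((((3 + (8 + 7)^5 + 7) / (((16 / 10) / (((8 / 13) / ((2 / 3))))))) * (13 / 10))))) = 3170313.32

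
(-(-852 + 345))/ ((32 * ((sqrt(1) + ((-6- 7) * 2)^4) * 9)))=169/ 43869792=0.00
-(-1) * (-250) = -250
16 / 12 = 4 / 3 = 1.33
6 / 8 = 3 / 4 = 0.75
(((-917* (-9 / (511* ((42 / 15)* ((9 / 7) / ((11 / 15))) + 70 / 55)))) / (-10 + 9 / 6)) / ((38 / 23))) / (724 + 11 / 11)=-298287 / 1162444700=-0.00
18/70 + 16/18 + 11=3826/315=12.15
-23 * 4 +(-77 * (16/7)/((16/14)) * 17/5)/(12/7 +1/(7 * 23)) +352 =-61398/1385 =-44.33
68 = 68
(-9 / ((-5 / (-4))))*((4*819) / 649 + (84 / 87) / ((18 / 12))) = -3856272 / 94105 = -40.98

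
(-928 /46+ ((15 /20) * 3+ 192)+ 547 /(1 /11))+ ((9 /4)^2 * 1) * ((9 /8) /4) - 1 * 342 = 68895487 /11776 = 5850.50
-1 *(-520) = 520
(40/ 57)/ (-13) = -40/ 741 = -0.05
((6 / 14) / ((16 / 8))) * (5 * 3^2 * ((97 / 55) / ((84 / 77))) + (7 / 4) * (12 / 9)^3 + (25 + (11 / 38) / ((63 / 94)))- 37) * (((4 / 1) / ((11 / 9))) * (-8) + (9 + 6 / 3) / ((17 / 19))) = -49735253 / 255816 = -194.42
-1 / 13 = -0.08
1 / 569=0.00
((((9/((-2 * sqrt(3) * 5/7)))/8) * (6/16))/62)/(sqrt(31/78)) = -189 * sqrt(806)/1230080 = -0.00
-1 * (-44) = 44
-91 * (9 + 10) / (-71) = 1729 / 71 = 24.35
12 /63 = 4 /21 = 0.19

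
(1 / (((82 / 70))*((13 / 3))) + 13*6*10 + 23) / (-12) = -107026 / 1599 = -66.93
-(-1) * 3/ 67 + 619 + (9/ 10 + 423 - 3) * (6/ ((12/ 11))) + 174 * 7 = 5563673/ 1340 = 4151.99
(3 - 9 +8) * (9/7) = 18/7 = 2.57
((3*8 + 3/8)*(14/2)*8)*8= 10920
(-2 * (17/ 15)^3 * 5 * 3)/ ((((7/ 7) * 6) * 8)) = -4913/ 5400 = -0.91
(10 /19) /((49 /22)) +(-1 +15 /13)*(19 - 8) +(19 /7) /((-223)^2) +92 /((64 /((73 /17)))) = 1326279426041 /163708663664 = 8.10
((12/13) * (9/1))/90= 6/65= 0.09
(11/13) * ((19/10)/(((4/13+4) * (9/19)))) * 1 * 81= 35739/560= 63.82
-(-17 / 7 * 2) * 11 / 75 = 374 / 525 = 0.71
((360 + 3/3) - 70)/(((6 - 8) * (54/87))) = -234.42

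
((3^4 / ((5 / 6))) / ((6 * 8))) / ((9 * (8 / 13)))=117 / 320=0.37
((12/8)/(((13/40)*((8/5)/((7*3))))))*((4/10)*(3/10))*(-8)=-756/13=-58.15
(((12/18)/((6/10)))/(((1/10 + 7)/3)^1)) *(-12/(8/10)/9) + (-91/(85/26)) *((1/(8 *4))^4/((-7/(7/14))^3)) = -8734637972009/11162867466240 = -0.78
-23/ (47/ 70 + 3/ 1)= -1610/ 257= -6.26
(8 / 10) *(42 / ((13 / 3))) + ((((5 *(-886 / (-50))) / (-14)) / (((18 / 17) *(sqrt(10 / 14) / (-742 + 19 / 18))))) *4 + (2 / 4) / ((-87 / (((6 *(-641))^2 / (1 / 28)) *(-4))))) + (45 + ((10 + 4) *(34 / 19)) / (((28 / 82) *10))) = 100440947 *sqrt(35) / 28350 + 341000511668 / 35815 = 9542124.67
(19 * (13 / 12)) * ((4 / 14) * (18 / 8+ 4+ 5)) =3705 / 56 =66.16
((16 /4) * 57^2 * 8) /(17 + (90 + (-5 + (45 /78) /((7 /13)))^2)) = 357504 /421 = 849.18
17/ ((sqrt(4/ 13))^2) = 221/ 4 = 55.25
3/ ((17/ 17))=3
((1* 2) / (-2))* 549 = -549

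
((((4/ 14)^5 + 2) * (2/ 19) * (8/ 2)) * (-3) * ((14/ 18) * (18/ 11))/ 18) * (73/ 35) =-19649264/ 52689945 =-0.37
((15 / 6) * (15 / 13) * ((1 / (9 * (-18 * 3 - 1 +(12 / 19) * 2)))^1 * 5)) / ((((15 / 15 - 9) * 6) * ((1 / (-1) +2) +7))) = 2375 / 30580992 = 0.00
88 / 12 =22 / 3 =7.33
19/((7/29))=551/7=78.71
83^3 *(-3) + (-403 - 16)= -1715780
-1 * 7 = -7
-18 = -18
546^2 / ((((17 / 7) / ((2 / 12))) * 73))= 347802 / 1241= 280.26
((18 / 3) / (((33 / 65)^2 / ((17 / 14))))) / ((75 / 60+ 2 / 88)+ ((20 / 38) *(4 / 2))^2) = 25928825 / 2183874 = 11.87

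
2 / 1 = 2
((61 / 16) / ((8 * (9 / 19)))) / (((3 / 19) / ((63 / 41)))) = 154147 / 15744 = 9.79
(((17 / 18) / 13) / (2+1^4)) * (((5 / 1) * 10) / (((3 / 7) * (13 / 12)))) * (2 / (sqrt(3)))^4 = 190400 / 41067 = 4.64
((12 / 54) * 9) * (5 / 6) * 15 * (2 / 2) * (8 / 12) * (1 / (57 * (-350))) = -1 / 1197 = -0.00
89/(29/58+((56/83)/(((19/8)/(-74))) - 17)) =-280706/118345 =-2.37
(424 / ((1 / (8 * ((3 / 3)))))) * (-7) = -23744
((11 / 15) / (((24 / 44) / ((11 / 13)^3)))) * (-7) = -1127357 / 197730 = -5.70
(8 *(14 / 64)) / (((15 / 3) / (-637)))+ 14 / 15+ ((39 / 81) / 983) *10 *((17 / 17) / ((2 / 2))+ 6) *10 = -117668887 / 530820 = -221.67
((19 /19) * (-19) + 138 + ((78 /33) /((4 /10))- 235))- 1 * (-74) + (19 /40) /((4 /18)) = -29879 /880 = -33.95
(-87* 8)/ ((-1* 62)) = 348/ 31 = 11.23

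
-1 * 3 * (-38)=114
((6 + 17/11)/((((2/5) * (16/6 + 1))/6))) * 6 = 22410/121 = 185.21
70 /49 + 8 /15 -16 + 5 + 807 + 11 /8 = 671443 /840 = 799.34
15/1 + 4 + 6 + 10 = 35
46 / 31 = 1.48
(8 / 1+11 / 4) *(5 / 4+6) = 1247 / 16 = 77.94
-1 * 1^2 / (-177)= 0.01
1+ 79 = 80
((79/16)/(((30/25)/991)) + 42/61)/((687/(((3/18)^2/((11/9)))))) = 2171107/16092288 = 0.13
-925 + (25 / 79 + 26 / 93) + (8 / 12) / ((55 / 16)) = -373459412 / 404085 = -924.21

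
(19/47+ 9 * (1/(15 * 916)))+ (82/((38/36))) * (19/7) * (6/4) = 477195767/1506820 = 316.69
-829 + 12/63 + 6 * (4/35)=-86953/105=-828.12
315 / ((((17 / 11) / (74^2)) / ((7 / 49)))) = 2710620 / 17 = 159448.24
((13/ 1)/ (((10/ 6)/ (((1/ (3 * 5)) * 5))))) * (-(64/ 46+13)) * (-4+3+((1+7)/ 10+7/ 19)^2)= -14182688/ 1037875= -13.67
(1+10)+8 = 19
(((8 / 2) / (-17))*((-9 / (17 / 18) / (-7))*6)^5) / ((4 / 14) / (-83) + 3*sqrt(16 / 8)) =-35862351239902169088*sqrt(2) / 25152556697095849 - 288051013975117824 / 176067896879670943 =-2018.01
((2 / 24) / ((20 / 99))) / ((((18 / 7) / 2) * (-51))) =-77 / 12240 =-0.01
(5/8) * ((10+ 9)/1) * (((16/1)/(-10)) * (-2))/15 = 38/15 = 2.53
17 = 17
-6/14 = -3/7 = -0.43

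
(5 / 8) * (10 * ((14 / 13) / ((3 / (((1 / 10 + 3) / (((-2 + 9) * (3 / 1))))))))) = 155 / 468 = 0.33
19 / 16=1.19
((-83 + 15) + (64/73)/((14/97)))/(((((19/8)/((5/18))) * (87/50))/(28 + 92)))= -140640000/281561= -499.50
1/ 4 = 0.25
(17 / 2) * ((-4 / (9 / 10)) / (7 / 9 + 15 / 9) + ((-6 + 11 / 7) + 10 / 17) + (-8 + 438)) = 555463 / 154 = 3606.90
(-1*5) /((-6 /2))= 5 /3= 1.67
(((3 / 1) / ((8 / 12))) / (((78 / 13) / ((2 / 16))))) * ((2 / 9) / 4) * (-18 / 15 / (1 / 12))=-3 / 40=-0.08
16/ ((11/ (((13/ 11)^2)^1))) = 2704/ 1331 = 2.03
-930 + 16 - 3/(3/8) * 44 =-1266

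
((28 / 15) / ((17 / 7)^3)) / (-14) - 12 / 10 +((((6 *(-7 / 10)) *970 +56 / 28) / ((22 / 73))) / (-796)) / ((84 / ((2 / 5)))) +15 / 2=7194904048 / 1129228485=6.37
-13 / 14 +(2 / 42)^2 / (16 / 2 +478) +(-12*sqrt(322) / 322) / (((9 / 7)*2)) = -99508 / 107163-sqrt(322) / 69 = -1.19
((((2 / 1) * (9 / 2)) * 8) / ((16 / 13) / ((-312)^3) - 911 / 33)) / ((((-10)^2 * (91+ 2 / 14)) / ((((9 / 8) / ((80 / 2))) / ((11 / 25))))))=-437240349 / 23904240944210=-0.00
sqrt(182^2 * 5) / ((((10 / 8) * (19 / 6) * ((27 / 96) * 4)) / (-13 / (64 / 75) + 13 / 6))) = -456638 * sqrt(5) / 855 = -1194.24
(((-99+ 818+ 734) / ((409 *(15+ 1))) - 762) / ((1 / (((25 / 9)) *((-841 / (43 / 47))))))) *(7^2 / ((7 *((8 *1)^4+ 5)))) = 34482885416875 / 10385897328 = 3320.16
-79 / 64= -1.23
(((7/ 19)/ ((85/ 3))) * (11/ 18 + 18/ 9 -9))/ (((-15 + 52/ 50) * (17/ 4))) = 8050/ 5749077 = 0.00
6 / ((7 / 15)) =90 / 7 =12.86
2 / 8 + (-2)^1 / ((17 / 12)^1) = -79 / 68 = -1.16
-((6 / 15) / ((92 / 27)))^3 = -19683 / 12167000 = -0.00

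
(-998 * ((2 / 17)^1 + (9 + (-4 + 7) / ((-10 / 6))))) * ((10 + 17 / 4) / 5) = -8845773 / 425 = -20813.58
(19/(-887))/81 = -19/71847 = -0.00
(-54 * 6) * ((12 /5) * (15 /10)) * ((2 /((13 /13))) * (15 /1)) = -34992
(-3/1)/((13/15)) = -45/13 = -3.46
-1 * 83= -83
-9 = -9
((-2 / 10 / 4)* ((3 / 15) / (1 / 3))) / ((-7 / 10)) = 3 / 70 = 0.04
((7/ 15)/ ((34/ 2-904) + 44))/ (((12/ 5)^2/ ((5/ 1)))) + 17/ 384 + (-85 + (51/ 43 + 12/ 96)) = -10478776967/ 125276544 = -83.65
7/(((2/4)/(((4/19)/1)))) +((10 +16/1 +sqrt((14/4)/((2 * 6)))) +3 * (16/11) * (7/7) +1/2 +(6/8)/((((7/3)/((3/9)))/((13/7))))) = sqrt(42)/12 +1393185/40964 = 34.55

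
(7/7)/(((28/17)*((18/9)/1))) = 17/56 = 0.30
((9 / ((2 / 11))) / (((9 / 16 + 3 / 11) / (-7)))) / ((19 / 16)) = -46464 / 133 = -349.35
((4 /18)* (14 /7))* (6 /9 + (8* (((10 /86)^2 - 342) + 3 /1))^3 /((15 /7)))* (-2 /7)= 2353393748756978988304 /1991229360435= 1181879795.23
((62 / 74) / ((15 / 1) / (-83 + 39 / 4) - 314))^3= -749355574787 / 39522680236580460184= -0.00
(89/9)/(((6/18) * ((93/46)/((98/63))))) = 57316/2511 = 22.83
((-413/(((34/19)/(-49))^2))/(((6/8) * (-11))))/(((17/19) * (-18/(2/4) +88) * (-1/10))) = -34007367835/4215354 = -8067.50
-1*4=-4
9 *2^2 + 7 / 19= 691 / 19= 36.37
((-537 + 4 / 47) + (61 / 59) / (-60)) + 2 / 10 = -89301491 / 166380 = -536.73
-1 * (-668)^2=-446224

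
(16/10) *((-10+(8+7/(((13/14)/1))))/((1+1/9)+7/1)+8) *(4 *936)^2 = 14215938048/73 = 194738877.37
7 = 7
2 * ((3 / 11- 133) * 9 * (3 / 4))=-19710 / 11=-1791.82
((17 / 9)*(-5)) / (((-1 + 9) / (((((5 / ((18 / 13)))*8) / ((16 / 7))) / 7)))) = -5525 / 2592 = -2.13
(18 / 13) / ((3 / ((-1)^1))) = -6 / 13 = -0.46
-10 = -10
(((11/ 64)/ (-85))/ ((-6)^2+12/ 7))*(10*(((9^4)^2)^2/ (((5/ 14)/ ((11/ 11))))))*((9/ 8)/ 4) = -272393967761220627/ 348160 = -782381571005.34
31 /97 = 0.32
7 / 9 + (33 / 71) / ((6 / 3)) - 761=-759.99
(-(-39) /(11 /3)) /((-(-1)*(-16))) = -117 /176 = -0.66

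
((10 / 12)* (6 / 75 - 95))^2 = 625681 / 100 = 6256.81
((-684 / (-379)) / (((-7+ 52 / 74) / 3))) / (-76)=999 / 88307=0.01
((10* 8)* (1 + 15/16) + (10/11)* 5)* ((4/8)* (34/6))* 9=89505/22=4068.41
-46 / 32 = -23 / 16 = -1.44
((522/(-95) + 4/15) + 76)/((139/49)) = 197666/7923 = 24.95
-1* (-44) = 44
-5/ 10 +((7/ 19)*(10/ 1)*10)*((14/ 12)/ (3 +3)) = 2279/ 342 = 6.66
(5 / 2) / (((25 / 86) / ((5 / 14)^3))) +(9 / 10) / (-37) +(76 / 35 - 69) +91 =12456911 / 507640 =24.54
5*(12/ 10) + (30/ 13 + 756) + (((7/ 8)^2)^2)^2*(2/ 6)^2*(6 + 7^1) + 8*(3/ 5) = 7553410497293/ 9814671360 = 769.60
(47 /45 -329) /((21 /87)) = -427982 /315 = -1358.67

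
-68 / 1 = -68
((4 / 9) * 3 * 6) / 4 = 2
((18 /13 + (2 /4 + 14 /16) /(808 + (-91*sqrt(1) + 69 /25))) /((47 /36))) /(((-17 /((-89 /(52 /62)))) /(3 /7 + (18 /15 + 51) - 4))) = 2610919418271 /8099159380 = 322.37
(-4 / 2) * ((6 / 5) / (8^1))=-3 / 10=-0.30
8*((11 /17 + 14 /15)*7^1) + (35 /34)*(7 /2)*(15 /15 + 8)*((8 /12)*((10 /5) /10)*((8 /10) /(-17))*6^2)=351904 /4335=81.18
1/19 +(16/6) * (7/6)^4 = 46105/9234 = 4.99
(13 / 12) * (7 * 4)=91 / 3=30.33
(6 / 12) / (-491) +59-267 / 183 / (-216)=59.01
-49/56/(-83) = 7/664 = 0.01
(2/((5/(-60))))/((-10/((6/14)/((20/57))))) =513/175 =2.93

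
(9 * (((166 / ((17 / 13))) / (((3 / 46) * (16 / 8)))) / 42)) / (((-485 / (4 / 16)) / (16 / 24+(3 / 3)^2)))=-24817 / 138516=-0.18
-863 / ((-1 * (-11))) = -863 / 11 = -78.45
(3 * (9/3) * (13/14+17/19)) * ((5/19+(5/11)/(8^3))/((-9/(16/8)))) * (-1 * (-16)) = -13703675/889504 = -15.41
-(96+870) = -966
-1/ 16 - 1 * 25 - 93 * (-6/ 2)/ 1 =4063/ 16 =253.94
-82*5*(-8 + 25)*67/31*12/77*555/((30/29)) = -3006481620/2387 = -1259523.09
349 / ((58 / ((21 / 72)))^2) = 17101 / 1937664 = 0.01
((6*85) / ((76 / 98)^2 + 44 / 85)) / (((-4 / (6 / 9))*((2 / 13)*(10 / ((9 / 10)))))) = -693889 / 15616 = -44.43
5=5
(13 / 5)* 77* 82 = 16416.40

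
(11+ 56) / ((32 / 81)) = 5427 / 32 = 169.59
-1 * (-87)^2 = -7569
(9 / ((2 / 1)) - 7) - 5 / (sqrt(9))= -25 / 6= -4.17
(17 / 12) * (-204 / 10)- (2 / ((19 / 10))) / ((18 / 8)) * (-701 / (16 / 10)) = 301081 / 1710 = 176.07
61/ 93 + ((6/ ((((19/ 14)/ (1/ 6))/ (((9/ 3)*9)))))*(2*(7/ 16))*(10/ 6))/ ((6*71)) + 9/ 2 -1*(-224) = 229.22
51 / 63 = 17 / 21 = 0.81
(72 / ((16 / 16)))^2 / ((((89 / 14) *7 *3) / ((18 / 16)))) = 3888 / 89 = 43.69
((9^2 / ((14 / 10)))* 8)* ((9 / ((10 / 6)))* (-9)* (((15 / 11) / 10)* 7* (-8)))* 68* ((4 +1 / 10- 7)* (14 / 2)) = -13041798336 / 55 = -237123606.11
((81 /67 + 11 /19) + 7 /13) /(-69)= -12833 /380627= -0.03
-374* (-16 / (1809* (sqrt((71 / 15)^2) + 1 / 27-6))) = -14960 / 5561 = -2.69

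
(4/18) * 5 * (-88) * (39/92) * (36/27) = -11440/207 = -55.27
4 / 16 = 1 / 4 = 0.25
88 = 88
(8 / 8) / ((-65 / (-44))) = 44 / 65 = 0.68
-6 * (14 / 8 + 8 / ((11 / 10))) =-1191 / 22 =-54.14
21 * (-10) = -210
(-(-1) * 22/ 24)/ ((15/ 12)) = 11/ 15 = 0.73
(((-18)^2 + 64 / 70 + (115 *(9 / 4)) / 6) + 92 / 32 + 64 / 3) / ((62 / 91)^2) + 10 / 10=24390349 / 28830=846.01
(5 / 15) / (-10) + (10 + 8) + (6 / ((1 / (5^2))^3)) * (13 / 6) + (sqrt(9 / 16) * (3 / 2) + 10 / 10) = 24377411 / 120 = 203145.09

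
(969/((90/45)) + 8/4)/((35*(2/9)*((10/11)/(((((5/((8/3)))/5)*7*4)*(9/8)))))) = 2600829/3200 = 812.76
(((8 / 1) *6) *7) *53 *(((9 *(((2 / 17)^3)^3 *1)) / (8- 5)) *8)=218824704 / 118587876497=0.00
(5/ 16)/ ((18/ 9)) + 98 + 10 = 3461/ 32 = 108.16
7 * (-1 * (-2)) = 14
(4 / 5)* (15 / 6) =2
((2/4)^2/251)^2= 1/1008016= 0.00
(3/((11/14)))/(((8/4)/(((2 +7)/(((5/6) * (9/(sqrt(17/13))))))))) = 126 * sqrt(221)/715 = 2.62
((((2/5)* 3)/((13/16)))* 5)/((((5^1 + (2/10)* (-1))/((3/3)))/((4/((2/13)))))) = 40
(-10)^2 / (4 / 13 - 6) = -650 / 37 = -17.57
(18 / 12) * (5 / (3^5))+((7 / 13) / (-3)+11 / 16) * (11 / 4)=96229 / 67392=1.43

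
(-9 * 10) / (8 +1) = -10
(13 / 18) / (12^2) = 13 / 2592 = 0.01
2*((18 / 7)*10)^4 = 874435.65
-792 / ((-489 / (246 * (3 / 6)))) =32472 / 163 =199.21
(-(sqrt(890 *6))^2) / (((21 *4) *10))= -6.36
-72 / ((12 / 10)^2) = -50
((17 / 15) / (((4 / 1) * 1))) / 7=17 / 420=0.04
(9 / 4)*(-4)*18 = -162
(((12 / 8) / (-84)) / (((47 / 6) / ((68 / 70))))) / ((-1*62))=51 / 1427860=0.00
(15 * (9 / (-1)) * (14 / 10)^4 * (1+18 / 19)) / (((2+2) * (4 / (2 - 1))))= -2398599 / 38000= -63.12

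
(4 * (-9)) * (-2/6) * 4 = 48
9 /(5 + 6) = 9 /11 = 0.82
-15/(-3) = 5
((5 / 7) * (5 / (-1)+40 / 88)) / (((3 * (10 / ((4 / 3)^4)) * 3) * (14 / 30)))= -32000 / 130977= -0.24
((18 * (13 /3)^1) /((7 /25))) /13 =150 /7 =21.43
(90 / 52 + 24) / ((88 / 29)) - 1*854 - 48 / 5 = -9782579 / 11440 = -855.12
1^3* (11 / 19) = 11 / 19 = 0.58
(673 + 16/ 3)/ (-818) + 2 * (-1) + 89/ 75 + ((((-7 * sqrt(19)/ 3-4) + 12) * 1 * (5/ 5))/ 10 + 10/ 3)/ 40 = -188867/ 122700-7 * sqrt(19)/ 1200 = -1.56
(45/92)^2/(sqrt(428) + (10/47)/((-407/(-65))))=-12589273125/662785182748736 + 740985248025 * sqrt(107)/662785182748736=0.01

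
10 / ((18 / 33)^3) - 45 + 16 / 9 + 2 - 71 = -5465 / 108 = -50.60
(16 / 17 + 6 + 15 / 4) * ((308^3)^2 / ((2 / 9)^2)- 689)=184822493308995069.54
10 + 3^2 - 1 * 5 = 14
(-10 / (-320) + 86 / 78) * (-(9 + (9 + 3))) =-9905 / 416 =-23.81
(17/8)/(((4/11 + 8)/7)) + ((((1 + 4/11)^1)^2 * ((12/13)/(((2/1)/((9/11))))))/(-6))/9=22484027/12735008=1.77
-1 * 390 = -390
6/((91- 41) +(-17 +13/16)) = 96/541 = 0.18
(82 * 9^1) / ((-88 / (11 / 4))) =-369 / 16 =-23.06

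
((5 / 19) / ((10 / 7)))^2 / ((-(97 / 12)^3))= -21168 / 329474953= -0.00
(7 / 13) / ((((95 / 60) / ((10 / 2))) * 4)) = 105 / 247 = 0.43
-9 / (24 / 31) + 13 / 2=-41 / 8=-5.12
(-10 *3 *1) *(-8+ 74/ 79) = 16740/ 79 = 211.90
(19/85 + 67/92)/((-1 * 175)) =-7443/1368500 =-0.01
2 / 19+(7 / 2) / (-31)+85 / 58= 24902 / 17081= 1.46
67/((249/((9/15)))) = 67/415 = 0.16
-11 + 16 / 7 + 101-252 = -1118 / 7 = -159.71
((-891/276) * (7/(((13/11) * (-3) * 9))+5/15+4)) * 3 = -11913/299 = -39.84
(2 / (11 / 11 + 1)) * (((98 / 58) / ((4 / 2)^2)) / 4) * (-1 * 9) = -441 / 464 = -0.95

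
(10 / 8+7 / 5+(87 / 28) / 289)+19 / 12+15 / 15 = 636527 / 121380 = 5.24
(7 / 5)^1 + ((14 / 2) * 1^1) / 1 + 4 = 62 / 5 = 12.40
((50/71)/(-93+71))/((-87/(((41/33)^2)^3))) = 118752606025/87751374089643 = 0.00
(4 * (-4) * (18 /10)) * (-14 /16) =126 /5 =25.20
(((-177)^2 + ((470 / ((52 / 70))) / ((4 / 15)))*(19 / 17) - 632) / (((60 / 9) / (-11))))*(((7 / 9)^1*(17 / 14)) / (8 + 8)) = -324283003 / 99840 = -3248.03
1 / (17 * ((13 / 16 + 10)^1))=16 / 2941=0.01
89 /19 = 4.68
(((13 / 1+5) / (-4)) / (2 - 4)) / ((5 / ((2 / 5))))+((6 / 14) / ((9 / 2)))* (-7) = -73 / 150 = -0.49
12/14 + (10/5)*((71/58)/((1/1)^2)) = 671/203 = 3.31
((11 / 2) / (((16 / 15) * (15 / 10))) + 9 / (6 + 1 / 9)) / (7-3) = 4321 / 3520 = 1.23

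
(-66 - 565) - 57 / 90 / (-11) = -208211 / 330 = -630.94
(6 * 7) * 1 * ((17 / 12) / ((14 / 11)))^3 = 6539203 / 112896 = 57.92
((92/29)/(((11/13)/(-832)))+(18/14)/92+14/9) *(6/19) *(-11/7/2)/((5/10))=1547.17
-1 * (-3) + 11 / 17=62 / 17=3.65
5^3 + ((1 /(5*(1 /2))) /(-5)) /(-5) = 15627 /125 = 125.02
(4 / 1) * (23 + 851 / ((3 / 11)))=12573.33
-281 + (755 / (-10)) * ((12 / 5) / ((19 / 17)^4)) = -258771031 / 651605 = -397.13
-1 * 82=-82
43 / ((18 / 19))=817 / 18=45.39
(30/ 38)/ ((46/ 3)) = 45/ 874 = 0.05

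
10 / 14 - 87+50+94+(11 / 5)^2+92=27047 / 175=154.55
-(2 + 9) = -11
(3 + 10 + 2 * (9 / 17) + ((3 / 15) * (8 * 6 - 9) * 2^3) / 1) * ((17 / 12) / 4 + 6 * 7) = 13212467 / 4080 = 3238.35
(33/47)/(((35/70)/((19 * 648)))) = 812592/47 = 17289.19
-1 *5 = -5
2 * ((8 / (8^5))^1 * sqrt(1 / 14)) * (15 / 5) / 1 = 3 * sqrt(14) / 28672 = 0.00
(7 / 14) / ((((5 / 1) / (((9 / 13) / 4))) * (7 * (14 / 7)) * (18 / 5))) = 1 / 2912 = 0.00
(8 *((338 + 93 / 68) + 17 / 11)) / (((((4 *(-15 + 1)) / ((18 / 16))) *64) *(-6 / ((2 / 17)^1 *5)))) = 0.08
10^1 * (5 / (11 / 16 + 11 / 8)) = 800 / 33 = 24.24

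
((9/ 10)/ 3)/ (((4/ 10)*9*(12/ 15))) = 5/ 48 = 0.10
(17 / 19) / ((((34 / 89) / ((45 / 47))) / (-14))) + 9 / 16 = -440523 / 14288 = -30.83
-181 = -181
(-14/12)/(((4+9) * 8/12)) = -7/52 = -0.13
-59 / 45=-1.31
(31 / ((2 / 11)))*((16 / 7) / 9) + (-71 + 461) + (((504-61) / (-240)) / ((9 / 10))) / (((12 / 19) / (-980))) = 16400611 / 4536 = 3615.65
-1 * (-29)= 29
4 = 4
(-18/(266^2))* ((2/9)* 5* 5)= -0.00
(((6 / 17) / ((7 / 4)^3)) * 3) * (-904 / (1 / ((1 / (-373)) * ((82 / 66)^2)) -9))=97255936 / 136486217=0.71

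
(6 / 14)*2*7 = 6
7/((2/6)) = 21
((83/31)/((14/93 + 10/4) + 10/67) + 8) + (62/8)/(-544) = 678905323/75922816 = 8.94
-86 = -86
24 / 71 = 0.34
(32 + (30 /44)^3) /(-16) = -344111 /170368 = -2.02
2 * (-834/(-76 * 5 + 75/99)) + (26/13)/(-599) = 4.39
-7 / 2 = -3.50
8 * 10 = 80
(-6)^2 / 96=3 / 8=0.38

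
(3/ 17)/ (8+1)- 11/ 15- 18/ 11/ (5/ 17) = -17608/ 2805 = -6.28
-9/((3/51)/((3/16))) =-459/16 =-28.69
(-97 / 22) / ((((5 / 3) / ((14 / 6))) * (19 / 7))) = -4753 / 2090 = -2.27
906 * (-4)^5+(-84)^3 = -1520448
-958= -958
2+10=12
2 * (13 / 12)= 13 / 6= 2.17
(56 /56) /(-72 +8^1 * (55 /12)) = -3 /106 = -0.03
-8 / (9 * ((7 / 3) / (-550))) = 209.52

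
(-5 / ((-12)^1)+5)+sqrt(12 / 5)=2 * sqrt(15) / 5+65 / 12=6.97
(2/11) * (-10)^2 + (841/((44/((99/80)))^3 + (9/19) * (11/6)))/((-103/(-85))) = 25673069026370/1410820728581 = 18.20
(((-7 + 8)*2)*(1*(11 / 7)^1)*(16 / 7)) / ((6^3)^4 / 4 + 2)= 16 / 1212071987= 0.00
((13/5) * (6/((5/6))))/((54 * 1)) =0.35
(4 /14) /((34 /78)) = 78 /119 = 0.66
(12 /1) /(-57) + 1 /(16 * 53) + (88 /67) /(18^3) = -0.21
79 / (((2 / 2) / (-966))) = -76314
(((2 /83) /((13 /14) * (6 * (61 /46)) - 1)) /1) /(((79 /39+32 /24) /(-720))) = -18083520 /22365761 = -0.81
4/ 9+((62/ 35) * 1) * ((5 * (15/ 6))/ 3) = 493/ 63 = 7.83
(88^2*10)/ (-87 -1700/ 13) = -1006720/ 2831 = -355.61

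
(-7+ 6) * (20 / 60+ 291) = -874 / 3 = -291.33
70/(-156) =-35/78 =-0.45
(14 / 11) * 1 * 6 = 84 / 11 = 7.64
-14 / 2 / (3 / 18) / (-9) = 14 / 3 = 4.67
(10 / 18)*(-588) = -980 / 3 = -326.67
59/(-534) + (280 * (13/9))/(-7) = -92737/1602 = -57.89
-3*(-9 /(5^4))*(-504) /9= -1512 /625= -2.42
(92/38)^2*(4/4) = 2116/361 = 5.86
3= 3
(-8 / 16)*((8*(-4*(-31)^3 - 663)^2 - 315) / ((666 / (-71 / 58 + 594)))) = -3862357953821033 / 77256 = -49994278163.78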